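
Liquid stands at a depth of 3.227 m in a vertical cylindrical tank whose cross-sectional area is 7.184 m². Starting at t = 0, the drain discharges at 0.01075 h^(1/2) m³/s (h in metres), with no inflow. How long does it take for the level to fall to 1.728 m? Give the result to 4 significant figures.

A dh/dt = −Q_out = −0.01075 √h.
∫ h^(−1/2) dh = −(0.01075/A) ∫ dt, giving 2√h = 2√h₀ − (0.01075/A) t.
t = 2A(√h₀ − √h)/0.01075 = 2·7.184·(√3.227 − √1.728)/0.01075
  = 14.3680 × (1.79639 − 1.31453) / 0.01075 = 644.022 s.

644.0 s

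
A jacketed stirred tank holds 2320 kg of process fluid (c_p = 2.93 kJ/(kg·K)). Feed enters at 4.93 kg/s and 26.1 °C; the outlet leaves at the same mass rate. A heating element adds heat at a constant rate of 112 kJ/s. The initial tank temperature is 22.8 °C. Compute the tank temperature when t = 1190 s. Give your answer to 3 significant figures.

33.0 °C

M c_p dT/dt = ṁ c_p (T_in − T) + Q̇.
τ = M/ṁ = 470.59 s; T_ss = T_in + Q̇/(ṁ c_p) = 26.1 + 112/(4.93·2.93) = 33.854 °C.
This is linear first-order; T(t) = T_ss + (T₀ − T_ss) e^(−t/τ).
T(1190) = 33.854 + (-11.054)·e^(−1190/470.59) = 33.854 + (-11.054)·0.079759 = 32.972 °C.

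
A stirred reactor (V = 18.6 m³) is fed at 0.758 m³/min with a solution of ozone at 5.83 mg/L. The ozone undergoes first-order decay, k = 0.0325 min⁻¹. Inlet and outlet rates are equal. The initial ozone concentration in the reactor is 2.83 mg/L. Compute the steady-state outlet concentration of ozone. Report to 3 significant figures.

Accumulation = in − out − consumed: V dC/dt = Q C_in − Q C − k V C.
Steady state (dC/dt = 0): C_ss = Q C_in/(Q + kV) = C_in/(1 + kV/Q).
C_ss = 0.758·5.83/(0.758 + 0.0325·18.6) = 4.4191/1.3625 = 3.2434 mg/L.

3.24 mg/L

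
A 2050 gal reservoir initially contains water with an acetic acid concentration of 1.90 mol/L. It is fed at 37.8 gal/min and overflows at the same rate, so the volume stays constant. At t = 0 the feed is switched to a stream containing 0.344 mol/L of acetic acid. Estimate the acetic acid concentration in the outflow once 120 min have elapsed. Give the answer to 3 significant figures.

Accumulation = in − out for the solute gives V dC/dt = Q(C_in − C).
Rewrite as dC/dt + C/τ = C_in/τ, τ = V/Q = 54.233 min.
Solution: C(t) = C_in + (C₀ − C_in) e^(−t/τ).
C(120) = 0.344 + (1.90 − 0.344)·e^(−120/54.233) = 0.344 + (1.5560)·0.10941 = 0.51424 mol/L.

0.514 mol/L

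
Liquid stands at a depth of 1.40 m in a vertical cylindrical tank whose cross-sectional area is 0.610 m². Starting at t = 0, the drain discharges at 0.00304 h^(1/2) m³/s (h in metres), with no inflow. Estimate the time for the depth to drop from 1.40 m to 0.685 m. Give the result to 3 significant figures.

With no inflow, A dh/dt = −0.00304 √h.
This is separable: 2 d(√h)/dt = −0.00304/A, so √h = √h₀ − (0.00304/(2A)) t.
t = 2A(√h₀ − √h)/0.00304 = 2·0.610·(√1.40 − √0.685)/0.00304
  = 1.2200 × (1.1832 − 0.82765) / 0.00304 = 142.70 s.

143 s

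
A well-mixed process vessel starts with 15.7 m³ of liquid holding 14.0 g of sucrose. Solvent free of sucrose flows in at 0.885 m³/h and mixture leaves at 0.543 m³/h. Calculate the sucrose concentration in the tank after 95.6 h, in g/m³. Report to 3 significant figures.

0.0484 g/m³

Let m(t) be the amount of sucrose. Volume: V(t) = V₀ + (Q_in − Q_out) t = 15.7 + 0.34200 t; V(95.6) = 48.395 m³.
Species balance (pure solvent in): dm/dt = −Q_out · m/V(t).
dm/m = −Q_out dt/(V₀ + 0.34200 t); integrating gives ln(m/m₀) = −(Q_out/(Q_in−Q_out)) ln(V/V₀).
m = m₀ (V₀/V)^(Q_out/(Q_in−Q_out)) = 14.0 × (15.7/48.395)^(1.5877) = 2.3436 g.
C = m/V = 2.3436/48.395 = 0.048427 g/m³.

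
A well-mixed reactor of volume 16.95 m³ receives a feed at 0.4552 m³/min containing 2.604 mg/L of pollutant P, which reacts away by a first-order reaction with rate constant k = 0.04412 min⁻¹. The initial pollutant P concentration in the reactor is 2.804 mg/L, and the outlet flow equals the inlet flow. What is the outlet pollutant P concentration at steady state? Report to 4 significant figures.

Accumulation = in − out − consumed: V dC/dt = Q C_in − Q C − k V C.
Steady state (dC/dt = 0): C_ss = Q C_in/(Q + kV) = C_in/(1 + kV/Q).
C_ss = 0.4552·2.604/(0.4552 + 0.04412·16.95) = 1.18534/1.20303 = 0.985293 mg/L.

0.9853 mg/L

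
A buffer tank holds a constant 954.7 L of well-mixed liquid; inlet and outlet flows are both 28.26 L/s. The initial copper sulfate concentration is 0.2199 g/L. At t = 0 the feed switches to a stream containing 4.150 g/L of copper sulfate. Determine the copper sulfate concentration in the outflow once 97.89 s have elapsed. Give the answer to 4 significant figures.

3.933 g/L

Accumulation = in − out for the solute gives V dC/dt = Q(C_in − C).
Time constant τ = V/Q = 954.7/28.26 = 33.7827 s.
Solution: C(t) = C_in + (C₀ − C_in) e^(−t/τ).
C(97.89) = 4.150 + (0.2199 − 4.150)·e^(−97.89/33.7827) = 4.150 + (-3.93010)·0.0551535 = 3.93324 g/L.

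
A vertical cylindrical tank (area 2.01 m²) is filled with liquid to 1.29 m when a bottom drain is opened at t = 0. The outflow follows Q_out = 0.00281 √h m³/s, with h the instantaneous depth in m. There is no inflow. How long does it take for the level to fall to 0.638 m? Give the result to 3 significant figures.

482 s

With no inflow, A dh/dt = −0.00281 √h.
This is separable: 2 d(√h)/dt = −0.00281/A, so √h = √h₀ − (0.00281/(2A)) t.
t = 2A(√h₀ − √h)/0.00281 = 2·2.01·(√1.29 − √0.638)/0.00281
  = 4.0200 × (1.1358 − 0.79875) / 0.00281 = 482.16 s.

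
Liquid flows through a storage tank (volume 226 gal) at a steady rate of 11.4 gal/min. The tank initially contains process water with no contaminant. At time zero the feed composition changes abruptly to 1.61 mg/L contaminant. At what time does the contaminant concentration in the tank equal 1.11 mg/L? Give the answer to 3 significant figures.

23.2 min

Species balance: V dC/dt = Q(C_in − C) ⇒ τ = V/Q = 19.825 min.
C(t) = C_in + (C₀ − C_in) e^(−t/τ). Set C = 1.11 and solve for t:
e^(−t/τ) = (C − C_in)/(C₀ − C_in) = (1.11 − 1.61)/(0 − 1.61) = 0.31056
t = −τ ln(…) = 19.825 × 1.1694 = 23.182 min.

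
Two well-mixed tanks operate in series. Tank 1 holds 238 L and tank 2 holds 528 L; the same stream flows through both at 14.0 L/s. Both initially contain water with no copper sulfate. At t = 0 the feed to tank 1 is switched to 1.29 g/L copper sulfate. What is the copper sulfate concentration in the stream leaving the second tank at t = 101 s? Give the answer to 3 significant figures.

1.13 g/L

Time constants: τᵢ = Vᵢ/Q for each well-mixed tank.
τ₁ = 238/14.0 = 17.000 s; τ₂ = 528/14.0 = 37.714 s.
Tank 1: C₁ = C_in(1 − e^(−t/τ₁)). Tank 2 (τ₁ ≠ τ₂): C₂ = C_in[1 − (τ₁ e^(−t/τ₁) − τ₂ e^(−t/τ₂))/(τ₁ − τ₂)].
At t = 101: e^(−t/τ₁) = 0.0026289, e^(−t/τ₂) = 0.068698.
C₂ = 1.29·[1 − (17.000·0.0026289 − 37.714·0.068698)/(-20.714)] = 1.29·0.87708 = 1.1314 g/L.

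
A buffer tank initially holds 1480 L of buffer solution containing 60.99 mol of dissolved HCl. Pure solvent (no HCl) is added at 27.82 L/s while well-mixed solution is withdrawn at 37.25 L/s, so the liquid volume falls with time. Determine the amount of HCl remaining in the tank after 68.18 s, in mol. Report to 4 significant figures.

Total volume: dV/dt = Q_in − Q_out = -9.43000 L/s, so V(t) = 1480 − 9.43000 t and V(68.18) = 837.063 L.
Species balance (pure solvent in): dm/dt = −Q_out · m/V(t).
dm/m = −Q_out dt/(V₀ − 9.43000 t); integrating gives ln(m/m₀) = −(Q_out/(Q_in−Q_out)) ln(V/V₀).
m = m₀ (V₀/V)^(Q_out/(Q_in−Q_out)) = 60.99 × (1480/837.063)^(-3.95016) = 6.42066 mol.

6.421 mol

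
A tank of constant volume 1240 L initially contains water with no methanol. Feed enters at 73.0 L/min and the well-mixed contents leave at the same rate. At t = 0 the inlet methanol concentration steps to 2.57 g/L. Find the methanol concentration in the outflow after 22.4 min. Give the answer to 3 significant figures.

Accumulation = in − out for the solute gives V dC/dt = Q(C_in − C).
Time constant τ = V/Q = 1240/73.0 = 16.986 min.
Integrating: C(t) = C_in + (C₀ − C_in) e^(−t/τ).
C(22.4) = 2.57 + (0 − 2.57)·e^(−22.4/16.986) = 2.57 + (-2.5700)·0.26748 = 1.8826 g/L.

1.88 g/L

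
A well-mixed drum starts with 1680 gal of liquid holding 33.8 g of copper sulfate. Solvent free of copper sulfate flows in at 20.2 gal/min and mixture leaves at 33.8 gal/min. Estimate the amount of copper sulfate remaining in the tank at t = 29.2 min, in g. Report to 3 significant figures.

17.3 g

Total volume: dV/dt = Q_in − Q_out = -13.600 gal/min, so V(t) = 1680 − 13.600 t and V(29.2) = 1282.9 gal.
Species balance (pure solvent in): dm/dt = −Q_out · m/V(t).
dm/m = −Q_out dt/(V₀ − 13.600 t); integrating gives ln(m/m₀) = −(Q_out/(Q_in−Q_out)) ln(V/V₀).
m = m₀ (V₀/V)^(Q_out/(Q_in−Q_out)) = 33.8 × (1680/1282.9)^(-2.4853) = 17.291 g.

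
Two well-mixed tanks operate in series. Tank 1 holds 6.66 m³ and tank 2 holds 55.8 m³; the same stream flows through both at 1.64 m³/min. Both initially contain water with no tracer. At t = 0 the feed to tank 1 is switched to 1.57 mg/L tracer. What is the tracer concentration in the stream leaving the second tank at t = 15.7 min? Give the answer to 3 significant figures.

0.451 mg/L

Each tank obeys Vᵢ dCᵢ/dt = Q(Cᵢ₋₁ − Cᵢ), so τᵢ = Vᵢ/Q.
τ₁ = 6.66/1.64 = 4.0610 min; τ₂ = 55.8/1.64 = 34.024 min.
Tank 1: C₁ = C_in(1 − e^(−t/τ₁)). Tank 2 (τ₁ ≠ τ₂): C₂ = C_in[1 − (τ₁ e^(−t/τ₁) − τ₂ e^(−t/τ₂))/(τ₁ − τ₂)].
At t = 15.7: e^(−t/τ₁) = 0.020941, e^(−t/τ₂) = 0.63038.
C₂ = 1.57·[1 − (4.0610·0.020941 − 34.024·0.63038)/(-29.963)] = 1.57·0.28702 = 0.45063 mg/L.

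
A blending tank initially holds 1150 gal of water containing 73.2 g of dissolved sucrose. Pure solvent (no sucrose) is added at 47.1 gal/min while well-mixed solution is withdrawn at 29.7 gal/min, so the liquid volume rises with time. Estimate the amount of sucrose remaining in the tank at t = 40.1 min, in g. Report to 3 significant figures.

32.6 g

Total volume: dV/dt = Q_in − Q_out = 17.400 gal/min, so V(t) = 1150 + 17.400 t and V(40.1) = 1847.7 gal.
Solute balance: dm/dt = 0 − Q_out C = −Q_out m/V(t).
dm/m = −Q_out dt/(V₀ + 17.400 t); integrating gives ln(m/m₀) = −(Q_out/(Q_in−Q_out)) ln(V/V₀).
m = m₀ (V₀/V)^(Q_out/(Q_in−Q_out)) = 73.2 × (1150/1847.7)^(1.7069) = 32.583 g.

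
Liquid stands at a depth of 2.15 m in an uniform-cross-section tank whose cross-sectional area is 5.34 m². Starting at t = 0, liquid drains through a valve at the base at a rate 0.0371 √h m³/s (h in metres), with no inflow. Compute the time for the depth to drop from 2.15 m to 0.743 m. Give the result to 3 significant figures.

With no inflow, A dh/dt = −0.0371 √h.
This is separable: 2 d(√h)/dt = −0.0371/A, so √h = √h₀ − (0.0371/(2A)) t.
t = 2A(√h₀ − √h)/0.0371 = 2·5.34·(√2.15 − √0.743)/0.0371
  = 10.680 × (1.4663 − 0.86197) / 0.0371 = 173.96 s.

174 s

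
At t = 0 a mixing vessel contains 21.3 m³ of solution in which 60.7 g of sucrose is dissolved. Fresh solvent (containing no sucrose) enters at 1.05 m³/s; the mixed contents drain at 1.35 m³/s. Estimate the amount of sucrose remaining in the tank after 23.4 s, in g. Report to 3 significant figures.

Let m(t) be the amount of sucrose. Volume: V(t) = V₀ + (Q_in − Q_out) t = 21.3 − 0.30000 t; V(23.4) = 14.280 m³.
No sucrose enters, so dm/dt = −Q_out · (m/V).
Separate: dm/m = −Q_out dt/V(t) ⇒ ln(m/m₀) = −(Q_out/(Q_in−Q_out)) ln(V/V₀).
m = m₀ (V₀/V)^(Q_out/(Q_in−Q_out)) = 60.7 × (21.3/14.280)^(-4.5000) = 10.041 g.

10.0 g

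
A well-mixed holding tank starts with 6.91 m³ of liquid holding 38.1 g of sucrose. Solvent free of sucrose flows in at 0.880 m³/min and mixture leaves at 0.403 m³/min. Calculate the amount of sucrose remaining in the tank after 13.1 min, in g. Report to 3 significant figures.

Total volume: dV/dt = Q_in − Q_out = 0.47700 m³/min, so V(t) = 6.91 + 0.47700 t and V(13.1) = 13.159 m³.
Species balance (pure solvent in): dm/dt = −Q_out · m/V(t).
Separate: dm/m = −Q_out dt/V(t) ⇒ ln(m/m₀) = −(Q_out/(Q_in−Q_out)) ln(V/V₀).
m = m₀ (V₀/V)^(Q_out/(Q_in−Q_out)) = 38.1 × (6.91/13.159)^(0.84486) = 22.110 g.

22.1 g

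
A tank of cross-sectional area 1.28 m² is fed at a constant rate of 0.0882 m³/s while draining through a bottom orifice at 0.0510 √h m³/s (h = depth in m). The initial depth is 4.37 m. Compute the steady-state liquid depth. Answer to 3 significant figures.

2.99 m

A dh/dt = Q_in − 0.0510 √h. Steady state requires inflow = outflow:
Q_in = 0.0510 √h_ss ⇒ √h_ss = 0.0882/0.0510 = 1.7294.
h_ss = 1.7294² = 2.9909 m. (Since h₀ = 4.37 m > h_ss, the level will fall toward this value.)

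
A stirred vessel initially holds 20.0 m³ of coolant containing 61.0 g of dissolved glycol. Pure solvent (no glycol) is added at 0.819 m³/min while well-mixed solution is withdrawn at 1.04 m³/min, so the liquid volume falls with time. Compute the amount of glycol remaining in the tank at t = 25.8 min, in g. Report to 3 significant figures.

12.6 g

Let m(t) be the amount of glycol. Volume: V(t) = V₀ + (Q_in − Q_out) t = 20.0 − 0.22100 t; V(25.8) = 14.298 m³.
Solute balance: dm/dt = 0 − Q_out C = −Q_out m/V(t).
Separate: dm/m = −Q_out dt/V(t) ⇒ ln(m/m₀) = −(Q_out/(Q_in−Q_out)) ln(V/V₀).
m = m₀ (V₀/V)^(Q_out/(Q_in−Q_out)) = 61.0 × (20.0/14.298)^(-4.7059) = 12.573 g.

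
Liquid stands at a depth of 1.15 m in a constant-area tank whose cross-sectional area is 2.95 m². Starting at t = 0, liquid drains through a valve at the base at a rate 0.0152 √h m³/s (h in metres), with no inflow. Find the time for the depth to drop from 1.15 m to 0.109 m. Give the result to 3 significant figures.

A dh/dt = −Q_out = −0.0152 √h.
∫ h^(−1/2) dh = −(0.0152/A) ∫ dt, giving 2√h = 2√h₀ − (0.0152/A) t.
t = 2A(√h₀ − √h)/0.0152 = 2·2.95·(√1.15 − √0.109)/0.0152
  = 5.9000 × (1.0724 − 0.33015) / 0.0152 = 288.10 s.

288 s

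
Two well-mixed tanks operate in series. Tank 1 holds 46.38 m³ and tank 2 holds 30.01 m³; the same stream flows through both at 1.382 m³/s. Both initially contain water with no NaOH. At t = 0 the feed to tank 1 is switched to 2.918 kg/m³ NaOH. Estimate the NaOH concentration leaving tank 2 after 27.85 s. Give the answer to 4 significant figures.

Each tank obeys Vᵢ dCᵢ/dt = Q(Cᵢ₋₁ − Cᵢ), so τᵢ = Vᵢ/Q.
τ₁ = 46.38/1.382 = 33.5601 s; τ₂ = 30.01/1.382 = 21.7149 s.
Solving the cascade with C₁(0)=C₂(0)=0 gives C₂(t) = C_in[1 − (τ₁ e^(−t/τ₁) − τ₂ e^(−t/τ₂))/(τ₁ − τ₂)].
At t = 27.85: e^(−t/τ₁) = 0.436112, e^(−t/τ₂) = 0.277335.
C₂ = 2.918·[1 − (33.5601·0.436112 − 21.7149·0.277335)/(11.8452)] = 2.918·0.272812 = 0.796066 kg/m³.

0.7961 kg/m³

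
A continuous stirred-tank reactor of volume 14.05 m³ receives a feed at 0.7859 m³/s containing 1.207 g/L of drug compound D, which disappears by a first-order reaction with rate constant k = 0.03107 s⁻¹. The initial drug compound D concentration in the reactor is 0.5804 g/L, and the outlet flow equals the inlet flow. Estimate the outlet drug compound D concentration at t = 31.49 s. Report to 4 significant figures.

V dC/dt = Q(C_in − C) − k V C.
This is linear with rate a = Q/V + k = 0.0870059 s⁻¹.
C_ss = Q C_in/(Q + kV) = 0.775978 g/L; C(t) = C_ss + (C₀ − C_ss) e^(−a t).
C(31.49) = 0.775978 + (-0.195578)·e^(−0.0870059·31.49) = 0.775978 + (-0.195578)·0.0645822 = 0.763347 g/L.

0.7633 g/L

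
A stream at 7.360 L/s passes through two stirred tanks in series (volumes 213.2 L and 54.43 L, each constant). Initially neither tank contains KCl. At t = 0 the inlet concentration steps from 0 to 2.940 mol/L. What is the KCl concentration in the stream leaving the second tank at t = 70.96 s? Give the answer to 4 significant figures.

Each tank obeys Vᵢ dCᵢ/dt = Q(Cᵢ₋₁ − Cᵢ), so τᵢ = Vᵢ/Q.
τ₁ = 213.2/7.360 = 28.9674 s; τ₂ = 54.43/7.360 = 7.39538 s.
Solving the cascade with C₁(0)=C₂(0)=0 gives C₂(t) = C_in[1 − (τ₁ e^(−t/τ₁) − τ₂ e^(−t/τ₂))/(τ₁ − τ₂)].
At t = 70.96: e^(−t/τ₁) = 0.0863237, e^(−t/τ₂) = 6.80560e-05.
C₂ = 2.940·[1 − (28.9674·0.0863237 − 7.39538·6.80560e-05)/(21.5720)] = 2.940·0.884106 = 2.59927 mol/L.

2.599 mol/L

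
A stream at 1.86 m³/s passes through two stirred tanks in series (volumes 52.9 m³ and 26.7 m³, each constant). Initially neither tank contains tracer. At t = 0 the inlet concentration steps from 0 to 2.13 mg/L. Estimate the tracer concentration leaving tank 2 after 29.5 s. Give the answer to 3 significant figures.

Each tank obeys Vᵢ dCᵢ/dt = Q(Cᵢ₋₁ − Cᵢ), so τᵢ = Vᵢ/Q.
τ₁ = 52.9/1.86 = 28.441 s; τ₂ = 26.7/1.86 = 14.355 s.
Solving the cascade with C₁(0)=C₂(0)=0 gives C₂(t) = C_in[1 − (τ₁ e^(−t/τ₁) − τ₂ e^(−t/τ₂))/(τ₁ − τ₂)].
At t = 29.5: e^(−t/τ₁) = 0.35443, e^(−t/τ₂) = 0.12809.
C₂ = 2.13·[1 − (28.441·0.35443 − 14.355·0.12809)/(14.086)] = 2.13·0.41490 = 0.88374 mg/L.

0.884 mg/L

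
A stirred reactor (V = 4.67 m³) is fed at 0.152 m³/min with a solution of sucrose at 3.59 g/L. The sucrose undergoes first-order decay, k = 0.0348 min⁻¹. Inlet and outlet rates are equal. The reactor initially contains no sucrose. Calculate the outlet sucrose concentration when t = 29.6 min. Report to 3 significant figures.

1.50 g/L

Species balance: V dC/dt = Q C_in − Q C − k V C.
This is linear with rate a = Q/V + k = 0.067348 min⁻¹.
C_ss = Q C_in/(Q + kV) = 1.7350 g/L; C(t) = C_ss + (C₀ − C_ss) e^(−a t).
C(29.6) = 1.7350 + (-1.7350)·e^(−0.067348·29.6) = 1.7350 + (-1.7350)·0.13622 = 1.4986 g/L.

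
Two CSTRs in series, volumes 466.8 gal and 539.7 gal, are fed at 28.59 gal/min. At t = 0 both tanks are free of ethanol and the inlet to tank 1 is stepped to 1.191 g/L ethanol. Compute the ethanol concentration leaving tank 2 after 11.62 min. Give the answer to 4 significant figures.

0.1698 g/L

Time constants: τᵢ = Vᵢ/Q for each well-mixed tank.
τ₁ = 466.8/28.59 = 16.3274 min; τ₂ = 539.7/28.59 = 18.8772 min.
Tank 1: C₁ = C_in(1 − e^(−t/τ₁)). Tank 2 (τ₁ ≠ τ₂): C₂ = C_in[1 − (τ₁ e^(−t/τ₁) − τ₂ e^(−t/τ₂))/(τ₁ − τ₂)].
At t = 11.62: e^(−t/τ₁) = 0.490815, e^(−t/τ₂) = 0.540340.
C₂ = 1.191·[1 − (16.3274·0.490815 − 18.8772·0.540340)/(-2.54984)] = 1.191·0.142537 = 0.169761 g/L.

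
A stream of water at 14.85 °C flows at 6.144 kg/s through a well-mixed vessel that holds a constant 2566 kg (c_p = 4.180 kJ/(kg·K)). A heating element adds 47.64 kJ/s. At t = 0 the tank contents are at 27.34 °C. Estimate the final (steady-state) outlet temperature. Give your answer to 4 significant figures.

16.71 °C

M c_p dT/dt = ṁ c_p (T_in − T) + Q̇.
At steady state dT/dt = 0 ⇒ T_ss = T_in + Q̇/(ṁ c_p) = 14.85 + 47.64/(6.144·4.180) = 16.7050 °C.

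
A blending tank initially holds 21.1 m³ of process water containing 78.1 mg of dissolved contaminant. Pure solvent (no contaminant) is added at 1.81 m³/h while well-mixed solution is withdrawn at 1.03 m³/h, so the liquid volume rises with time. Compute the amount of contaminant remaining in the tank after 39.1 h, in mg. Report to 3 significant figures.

Total volume: dV/dt = Q_in − Q_out = 0.78000 m³/h, so V(t) = 21.1 + 0.78000 t and V(39.1) = 51.598 m³.
No contaminant enters, so dm/dt = −Q_out · (m/V).
Separate: dm/m = −Q_out dt/V(t) ⇒ ln(m/m₀) = −(Q_out/(Q_in−Q_out)) ln(V/V₀).
m = m₀ (V₀/V)^(Q_out/(Q_in−Q_out)) = 78.1 × (21.1/51.598)^(1.3205) = 23.979 mg.

24.0 mg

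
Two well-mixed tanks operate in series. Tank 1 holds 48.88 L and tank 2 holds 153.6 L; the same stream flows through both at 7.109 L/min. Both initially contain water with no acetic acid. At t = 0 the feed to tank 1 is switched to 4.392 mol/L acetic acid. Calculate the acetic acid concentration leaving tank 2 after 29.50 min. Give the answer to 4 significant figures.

Species balance on tank i: dCᵢ/dt = (Cᵢ₋₁ − Cᵢ)/τᵢ with τᵢ = Vᵢ/Q.
τ₁ = 48.88/7.109 = 6.87579 min; τ₂ = 153.6/7.109 = 21.6064 min.
Tank 1: C₁ = C_in(1 − e^(−t/τ₁)). Tank 2 (τ₁ ≠ τ₂): C₂ = C_in[1 − (τ₁ e^(−t/τ₁) − τ₂ e^(−t/τ₂))/(τ₁ − τ₂)].
At t = 29.50: e^(−t/τ₁) = 0.0136992, e^(−t/τ₂) = 0.255295.
C₂ = 4.392·[1 − (6.87579·0.0136992 − 21.6064·0.255295)/(-14.7306)] = 4.392·0.631936 = 2.77546 mol/L.

2.775 mol/L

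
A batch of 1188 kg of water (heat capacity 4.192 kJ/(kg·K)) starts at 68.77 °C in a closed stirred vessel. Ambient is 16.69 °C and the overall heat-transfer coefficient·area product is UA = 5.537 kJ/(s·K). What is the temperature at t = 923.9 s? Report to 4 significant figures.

Lumped-capacitance energy balance: M c_p dT/dt = UA(T_amb − T).
dT/dt = (T_ss − T)/τ with T_ss = T_amb = 16.6900 °C, τ = M c_p/UA = 1188·4.192/5.537 = 899.421 s.
This is linear first-order; T(t) = T_ss + (T₀ − T_ss) e^(−t/τ).
T(923.9) = 16.6900 + (52.0800)·0.358002 = 35.3348 °C.

35.33 °C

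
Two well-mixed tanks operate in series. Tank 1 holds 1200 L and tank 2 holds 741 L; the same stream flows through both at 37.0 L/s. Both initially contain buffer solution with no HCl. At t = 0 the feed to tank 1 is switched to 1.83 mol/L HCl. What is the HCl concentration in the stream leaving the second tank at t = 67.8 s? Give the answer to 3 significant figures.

Time constants: τᵢ = Vᵢ/Q for each well-mixed tank.
τ₁ = 1200/37.0 = 32.432 s; τ₂ = 741/37.0 = 20.027 s.
Tank 1: C₁ = C_in(1 − e^(−t/τ₁)). Tank 2 (τ₁ ≠ τ₂): C₂ = C_in[1 − (τ₁ e^(−t/τ₁) − τ₂ e^(−t/τ₂))/(τ₁ − τ₂)].
At t = 67.8: e^(−t/τ₁) = 0.12363, e^(−t/τ₂) = 0.033863.
C₂ = 1.83·[1 − (32.432·0.12363 − 20.027·0.033863)/(12.405)] = 1.83·0.73146 = 1.3386 mol/L.

1.34 mol/L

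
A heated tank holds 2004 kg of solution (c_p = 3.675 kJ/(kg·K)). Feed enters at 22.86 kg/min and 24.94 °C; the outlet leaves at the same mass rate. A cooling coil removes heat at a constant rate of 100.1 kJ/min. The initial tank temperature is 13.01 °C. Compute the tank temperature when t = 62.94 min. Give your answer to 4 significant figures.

M c_p dT/dt = ṁ c_p (T_in − T) − Q̇.
Rearrange: dT/dt = (T_ss − T)/τ with τ = M/ṁ = 87.6640 min and T_ss = T_in − Q̇/(ṁ c_p) = 23.7485 °C.
Integrating: T(t) = T_ss + (T₀ − T_ss) e^(−t/τ).
T(62.94) = 23.7485 + (-10.7385)·e^(−62.94/87.6640) = 23.7485 + (-10.7385)·0.487742 = 18.5109 °C.

18.51 °C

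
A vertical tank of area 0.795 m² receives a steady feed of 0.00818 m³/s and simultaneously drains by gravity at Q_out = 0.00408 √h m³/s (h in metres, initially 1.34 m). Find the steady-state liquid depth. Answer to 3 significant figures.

A dh/dt = Q_in − 0.00408 √h. Steady state requires inflow = outflow:
Q_in = 0.00408 √h_ss ⇒ √h_ss = 0.00818/0.00408 = 2.0049.
h_ss = 2.0049² = 4.0196 m. (Since h₀ = 1.34 m < h_ss, the level will rise toward this value.)

4.02 m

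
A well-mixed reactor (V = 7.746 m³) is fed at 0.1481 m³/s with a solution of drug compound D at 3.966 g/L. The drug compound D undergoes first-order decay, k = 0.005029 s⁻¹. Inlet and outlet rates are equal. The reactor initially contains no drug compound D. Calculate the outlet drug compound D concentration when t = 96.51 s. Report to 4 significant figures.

2.835 g/L

V dC/dt = Q(C_in − C) − k V C.
dC/dt = (Q/V) C_in − (Q/V + k) C; effective rate a = Q/V + k = 0.0191195 + 0.005029 = 0.0241485 s⁻¹.
C_ss = Q C_in/(Q + kV) = 3.14007 g/L; C(t) = C_ss + (C₀ − C_ss) e^(−a t).
C(96.51) = 3.14007 + (-3.14007)·e^(−0.0241485·96.51) = 3.14007 + (-3.14007)·0.0972397 = 2.83473 g/L.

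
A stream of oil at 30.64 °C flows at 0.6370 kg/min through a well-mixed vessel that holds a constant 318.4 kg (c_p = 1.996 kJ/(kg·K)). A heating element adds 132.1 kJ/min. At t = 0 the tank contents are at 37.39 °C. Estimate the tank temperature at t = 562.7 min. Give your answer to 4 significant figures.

103.0 °C

Heat balance on the well-mixed liquid: M c_p dT/dt = ṁ c_p (T_in − T) + 132.1.
τ = M/ṁ = 499.843 min; T_ss = T_in + Q̇/(ṁ c_p) = 30.64 + 132.1/(0.6370·1.996) = 134.537 °C.
T approaches T_ss exponentially: T(t) = T_ss + (T₀ − T_ss) e^(−t/τ).
T(562.7) = 134.537 + (-97.1470)·e^(−562.7/499.843) = 134.537 + (-97.1470)·0.324408 = 103.022 °C.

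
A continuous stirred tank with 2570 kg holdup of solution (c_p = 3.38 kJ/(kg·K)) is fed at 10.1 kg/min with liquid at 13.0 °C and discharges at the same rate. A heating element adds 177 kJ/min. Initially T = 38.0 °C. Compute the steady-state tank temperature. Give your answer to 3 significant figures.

18.2 °C

M c_p dT/dt = ṁ c_p (T_in − T) + Q̇.
At steady state dT/dt = 0 ⇒ T_ss = T_in + Q̇/(ṁ c_p) = 13.0 + 177/(10.1·3.38) = 18.185 °C.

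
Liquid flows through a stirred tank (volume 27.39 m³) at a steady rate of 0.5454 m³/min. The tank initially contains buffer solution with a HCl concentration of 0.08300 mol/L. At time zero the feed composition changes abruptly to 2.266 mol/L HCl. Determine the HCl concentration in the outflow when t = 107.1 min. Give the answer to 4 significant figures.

Species balance on the tank: V dC/dt = Q(C_in − C).
So dC/dt = (C_in − C)/τ with τ = V/Q = 27.39/0.5454 = 50.2200 min.
C approaches C_in exponentially: C(t) = C_in + (C₀ − C_in) e^(−t/τ).
C(107.1) = 2.266 + (0.08300 − 2.266)·e^(−107.1/50.2200) = 2.266 + (-2.18300)·0.118527 = 2.00726 mol/L.

2.007 mol/L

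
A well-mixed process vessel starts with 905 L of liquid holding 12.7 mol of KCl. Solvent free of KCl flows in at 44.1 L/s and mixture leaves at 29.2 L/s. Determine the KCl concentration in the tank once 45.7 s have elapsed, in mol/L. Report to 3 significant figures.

0.00267 mol/L

Let m(t) be the amount of KCl. Volume: V(t) = V₀ + (Q_in − Q_out) t = 905 + 14.900 t; V(45.7) = 1585.9 L.
Species balance (pure solvent in): dm/dt = −Q_out · m/V(t).
dm/m = −Q_out dt/(V₀ + 14.900 t); integrating gives ln(m/m₀) = −(Q_out/(Q_in−Q_out)) ln(V/V₀).
m = m₀ (V₀/V)^(Q_out/(Q_in−Q_out)) = 12.7 × (905/1585.9)^(1.9597) = 4.2300 mol.
C = m/V = 4.2300/1585.9 = 0.0026672 mol/L.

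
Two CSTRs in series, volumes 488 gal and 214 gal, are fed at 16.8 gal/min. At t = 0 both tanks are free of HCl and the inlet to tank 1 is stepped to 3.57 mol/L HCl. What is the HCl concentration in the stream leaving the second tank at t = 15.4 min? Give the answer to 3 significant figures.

0.660 mol/L

Each tank obeys Vᵢ dCᵢ/dt = Q(Cᵢ₋₁ − Cᵢ), so τᵢ = Vᵢ/Q.
τ₁ = 488/16.8 = 29.048 min; τ₂ = 214/16.8 = 12.738 min.
Tank 1: C₁ = C_in(1 − e^(−t/τ₁)). Tank 2 (τ₁ ≠ τ₂): C₂ = C_in[1 − (τ₁ e^(−t/τ₁) − τ₂ e^(−t/τ₂))/(τ₁ − τ₂)].
At t = 15.4: e^(−t/τ₁) = 0.58851, e^(−t/τ₂) = 0.29850.
C₂ = 3.57·[1 − (29.048·0.58851 − 12.738·0.29850)/(16.310)] = 3.57·0.18499 = 0.66042 mol/L.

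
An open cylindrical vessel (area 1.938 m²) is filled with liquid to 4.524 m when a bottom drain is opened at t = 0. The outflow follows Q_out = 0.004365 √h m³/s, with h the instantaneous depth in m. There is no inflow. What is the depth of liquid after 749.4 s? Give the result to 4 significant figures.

Accumulation of liquid (constant cross-section A): A dh/dt = −0.004365 √h.
Separate and integrate: 2(√h − √h₀) = −(0.004365/A) t.
√h = √4.524 − 0.004365·749.4/(2·1.938) = 2.12697 − 0.843945 = 1.28302.
h = 1.28302² = 1.64615 m.

1.646 m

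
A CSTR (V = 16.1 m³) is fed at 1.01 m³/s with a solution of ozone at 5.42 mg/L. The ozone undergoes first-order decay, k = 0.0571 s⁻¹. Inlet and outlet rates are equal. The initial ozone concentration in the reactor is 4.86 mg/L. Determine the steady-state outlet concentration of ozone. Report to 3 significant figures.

2.84 mg/L

Accumulation = in − out − consumed: V dC/dt = Q C_in − Q C − k V C.
At steady state: 0 = Q C_in − (Q + kV) C_ss, so C_ss = Q C_in/(Q + kV).
C_ss = 1.01·5.42/(1.01 + 0.0571·16.1) = 5.4742/1.9293 = 2.8374 mg/L.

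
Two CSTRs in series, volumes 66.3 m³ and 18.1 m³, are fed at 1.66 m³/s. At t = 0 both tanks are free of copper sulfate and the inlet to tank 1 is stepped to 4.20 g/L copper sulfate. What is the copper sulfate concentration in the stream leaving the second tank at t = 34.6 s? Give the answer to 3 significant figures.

Species balance on tank i: dCᵢ/dt = (Cᵢ₋₁ − Cᵢ)/τᵢ with τᵢ = Vᵢ/Q.
τ₁ = 66.3/1.66 = 39.940 s; τ₂ = 18.1/1.66 = 10.904 s.
Tank 1: C₁ = C_in(1 − e^(−t/τ₁)). Tank 2 (τ₁ ≠ τ₂): C₂ = C_in[1 − (τ₁ e^(−t/τ₁) − τ₂ e^(−t/τ₂))/(τ₁ − τ₂)].
At t = 34.6: e^(−t/τ₁) = 0.42050, e^(−t/τ₂) = 0.041867.
C₂ = 4.20·[1 − (39.940·0.42050 − 10.904·0.041867)/(29.036)] = 4.20·0.43731 = 1.8367 g/L.

1.84 g/L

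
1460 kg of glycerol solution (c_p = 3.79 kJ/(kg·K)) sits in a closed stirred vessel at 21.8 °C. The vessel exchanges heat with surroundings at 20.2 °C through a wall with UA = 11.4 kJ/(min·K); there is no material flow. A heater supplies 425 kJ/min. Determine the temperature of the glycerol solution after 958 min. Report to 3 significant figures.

M c_p dT/dt = −UA(T − T_amb) + Q̇.
dT/dt = (T_ss − T)/τ with T_ss = T_amb + Q̇/UA = 20.2 + 425/11.4 = 57.481 °C, τ = M c_p/UA = 1460·3.79/11.4 = 485.39 min.
Solution: T(t) = T_ss + (T₀ − T_ss) e^(−t/τ).
T(958) = 57.481 + (-35.681)·0.13894 = 52.523 °C.

52.5 °C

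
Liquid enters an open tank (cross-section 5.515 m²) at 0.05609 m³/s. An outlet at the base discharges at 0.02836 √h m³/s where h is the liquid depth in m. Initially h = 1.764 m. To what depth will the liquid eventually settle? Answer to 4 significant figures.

A dh/dt = Q_in − 0.02836 √h. Steady state requires inflow = outflow:
Q_in = 0.02836 √h_ss ⇒ √h_ss = 0.05609/0.02836 = 1.97779.
h_ss = 1.97779² = 3.91164 m. (Since h₀ = 1.764 m < h_ss, the level will rise toward this value.)

3.912 m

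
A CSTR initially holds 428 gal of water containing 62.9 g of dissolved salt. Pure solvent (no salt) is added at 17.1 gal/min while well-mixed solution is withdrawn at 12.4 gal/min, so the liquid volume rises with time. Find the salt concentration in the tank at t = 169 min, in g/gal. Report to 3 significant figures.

Total volume: dV/dt = Q_in − Q_out = 4.7000 gal/min, so V(t) = 428 + 4.7000 t and V(169) = 1222.3 gal.
No salt enters, so dm/dt = −Q_out · (m/V).
dm/m = −Q_out dt/(V₀ + 4.7000 t); integrating gives ln(m/m₀) = −(Q_out/(Q_in−Q_out)) ln(V/V₀).
m = m₀ (V₀/V)^(Q_out/(Q_in−Q_out)) = 62.9 × (428/1222.3)^(2.6383) = 3.9472 g.
C = m/V = 3.9472/1222.3 = 0.0032293 g/gal.

0.00323 g/gal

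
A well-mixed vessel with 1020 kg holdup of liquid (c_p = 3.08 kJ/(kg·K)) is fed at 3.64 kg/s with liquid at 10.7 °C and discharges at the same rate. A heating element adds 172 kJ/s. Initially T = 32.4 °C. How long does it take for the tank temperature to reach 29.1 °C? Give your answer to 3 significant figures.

205 s

M c_p dT/dt = ṁ c_p (T_in − T) + Q̇.
τ = M/ṁ = 280.22 s; T_ss = T_in + Q̇/(ṁ c_p) = 26.042 °C.
T(t) = T_ss + (T₀ − T_ss) e^(−t/τ). Set T = 29.1:
e^(−t/τ) = (29.1 − 26.042)/(32.4 − 26.042) = 0.48099
t = −280.22 · ln(0.48099) = 205.10 s.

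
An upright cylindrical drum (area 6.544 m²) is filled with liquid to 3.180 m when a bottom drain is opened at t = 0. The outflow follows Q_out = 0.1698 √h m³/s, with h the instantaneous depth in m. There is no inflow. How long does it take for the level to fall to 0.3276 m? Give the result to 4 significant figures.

93.33 s

A dh/dt = −Q_out = −0.1698 √h.
This is separable: 2 d(√h)/dt = −0.1698/A, so √h = √h₀ − (0.1698/(2A)) t.
t = 2A(√h₀ − √h)/0.1698 = 2·6.544·(√3.180 − √0.3276)/0.1698
  = 13.0880 × (1.78326 − 0.572364) / 0.1698 = 93.3342 s.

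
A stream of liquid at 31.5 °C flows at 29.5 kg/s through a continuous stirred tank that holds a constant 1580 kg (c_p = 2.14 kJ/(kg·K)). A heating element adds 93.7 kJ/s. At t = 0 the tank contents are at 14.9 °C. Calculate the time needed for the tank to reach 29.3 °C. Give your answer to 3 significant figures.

85.2 s

M c_p dT/dt = ṁ c_p (T_in − T) + Q̇.
τ = M/ṁ = 53.559 s; T_ss = T_in + Q̇/(ṁ c_p) = 32.984 °C.
T(t) = T_ss + (T₀ − T_ss) e^(−t/τ). Set T = 29.3:
e^(−t/τ) = (29.3 − 32.984)/(14.9 − 32.984) = 0.20373
t = −53.559 · ln(0.20373) = 85.212 s.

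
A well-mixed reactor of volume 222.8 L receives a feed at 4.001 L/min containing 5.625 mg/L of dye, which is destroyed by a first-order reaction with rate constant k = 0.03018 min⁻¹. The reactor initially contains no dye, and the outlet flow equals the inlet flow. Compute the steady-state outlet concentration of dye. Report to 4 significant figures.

V dC/dt = Q(C_in − C) − k V C.
At steady state: 0 = Q C_in − (Q + kV) C_ss, so C_ss = Q C_in/(Q + kV).
C_ss = 4.001·5.625/(4.001 + 0.03018·222.8) = 22.5056/10.7251 = 2.09841 mg/L.

2.098 mg/L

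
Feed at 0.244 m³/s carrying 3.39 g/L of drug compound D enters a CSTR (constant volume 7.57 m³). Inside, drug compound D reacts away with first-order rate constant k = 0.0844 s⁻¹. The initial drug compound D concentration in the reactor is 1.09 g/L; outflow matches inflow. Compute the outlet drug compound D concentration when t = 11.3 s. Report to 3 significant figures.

0.978 g/L

Species balance: V dC/dt = Q C_in − Q C − k V C.
dC/dt = (Q/V) C_in − (Q/V + k) C; effective rate a = Q/V + k = 0.032232 + 0.0844 = 0.11663 s⁻¹.
C_ss = Q C_in/(Q + kV) = 0.93686 g/L; C(t) = C_ss + (C₀ − C_ss) e^(−a t).
C(11.3) = 0.93686 + (0.15314)·e^(−0.11663·11.3) = 0.93686 + (0.15314)·0.26768 = 0.97785 g/L.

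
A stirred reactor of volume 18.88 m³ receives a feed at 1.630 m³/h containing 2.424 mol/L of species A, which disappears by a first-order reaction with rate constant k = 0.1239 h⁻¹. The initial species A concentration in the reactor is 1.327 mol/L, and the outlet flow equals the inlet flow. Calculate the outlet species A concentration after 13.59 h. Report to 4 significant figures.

1.014 mol/L

Species balance: V dC/dt = Q C_in − Q C − k V C.
This is linear with rate a = Q/V + k = 0.210235 h⁻¹.
C_ss = Q C_in/(Q + kV) = 0.995437 mol/L; C(t) = C_ss + (C₀ − C_ss) e^(−a t).
C(13.59) = 0.995437 + (0.331563)·e^(−0.210235·13.59) = 0.995437 + (0.331563)·0.0574356 = 1.01448 mol/L.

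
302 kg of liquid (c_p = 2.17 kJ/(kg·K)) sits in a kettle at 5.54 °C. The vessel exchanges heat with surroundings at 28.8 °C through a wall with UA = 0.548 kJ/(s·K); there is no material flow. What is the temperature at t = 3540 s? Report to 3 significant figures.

27.6 °C

First-law balance (no shaft work): M c_p dT/dt = −UA(T − T_amb).
dT/dt = (T_ss − T)/τ with T_ss = T_amb = 28.800 °C, τ = M c_p/UA = 302·2.17/0.548 = 1195.9 s.
This is linear first-order; T(t) = T_ss + (T₀ − T_ss) e^(−t/τ).
T(3540) = 28.800 + (-23.260)·0.051810 = 27.595 °C.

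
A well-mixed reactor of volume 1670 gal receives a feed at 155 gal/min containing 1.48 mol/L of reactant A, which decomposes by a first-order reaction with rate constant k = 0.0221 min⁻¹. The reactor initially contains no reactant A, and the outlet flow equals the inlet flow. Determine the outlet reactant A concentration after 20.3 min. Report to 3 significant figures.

V dC/dt = Q(C_in − C) − k V C.
dC/dt = (Q/V) C_in − (Q/V + k) C; effective rate a = Q/V + k = 0.092814 + 0.0221 = 0.11491 min⁻¹.
C_ss = Q C_in/(Q + kV) = 1.1954 mol/L; C(t) = C_ss + (C₀ − C_ss) e^(−a t).
C(20.3) = 1.1954 + (-1.1954)·e^(−0.11491·20.3) = 1.1954 + (-1.1954)·0.097027 = 1.0794 mol/L.

1.08 mol/L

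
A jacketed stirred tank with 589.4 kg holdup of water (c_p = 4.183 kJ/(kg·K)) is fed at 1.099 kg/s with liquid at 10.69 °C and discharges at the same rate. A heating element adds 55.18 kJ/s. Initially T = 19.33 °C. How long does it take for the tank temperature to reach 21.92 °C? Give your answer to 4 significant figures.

788.4 s

M c_p dT/dt = ṁ c_p (T_in − T) + Q̇.
τ = M/ṁ = 536.306 s; T_ss = T_in + Q̇/(ṁ c_p) = 22.6932 °C.
T(t) = T_ss + (T₀ − T_ss) e^(−t/τ). Set T = 21.92:
e^(−t/τ) = (21.92 − 22.6932)/(19.33 − 22.6932) = 0.229894
t = −536.306 · ln(0.229894) = 788.442 s.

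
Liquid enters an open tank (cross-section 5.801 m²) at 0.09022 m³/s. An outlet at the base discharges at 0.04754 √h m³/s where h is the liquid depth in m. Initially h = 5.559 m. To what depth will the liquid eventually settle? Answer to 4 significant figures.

3.602 m

A dh/dt = Q_in − 0.04754 √h. Steady state requires inflow = outflow:
Q_in = 0.04754 √h_ss ⇒ √h_ss = 0.09022/0.04754 = 1.89777.
h_ss = 1.89777² = 3.60153 m. (Since h₀ = 5.559 m > h_ss, the level will fall toward this value.)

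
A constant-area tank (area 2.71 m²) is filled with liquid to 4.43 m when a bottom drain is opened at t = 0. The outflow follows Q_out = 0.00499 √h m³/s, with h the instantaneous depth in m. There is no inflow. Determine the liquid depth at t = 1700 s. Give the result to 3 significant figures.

With no inflow, A dh/dt = −0.00499 √h.
∫ h^(−1/2) dh = −(0.00499/A) ∫ dt, giving 2√h = 2√h₀ − (0.00499/A) t.
√h = √4.43 − 0.00499·1700/(2·2.71) = 2.1048 − 1.5651 = 0.53963.
h = 0.53963² = 0.29120 m.

0.291 m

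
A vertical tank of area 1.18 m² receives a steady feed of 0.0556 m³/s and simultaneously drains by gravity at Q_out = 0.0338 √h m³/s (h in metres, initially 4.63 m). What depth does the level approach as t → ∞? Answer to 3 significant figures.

2.71 m

Mass balance (ρ constant): A dh/dt = Q_in − 0.0338 √h. At steady state dh/dt = 0:
Q_in = 0.0338 √h_ss ⇒ √h_ss = 0.0556/0.0338 = 1.6450.
h_ss = 1.6450² = 2.7059 m. (Since h₀ = 4.63 m > h_ss, the level will fall toward this value.)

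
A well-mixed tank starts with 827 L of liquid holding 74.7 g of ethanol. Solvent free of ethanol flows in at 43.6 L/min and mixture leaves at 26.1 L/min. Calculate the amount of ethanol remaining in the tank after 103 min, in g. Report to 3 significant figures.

13.3 g

Let m(t) be the amount of ethanol. Volume: V(t) = V₀ + (Q_in − Q_out) t = 827 + 17.500 t; V(103) = 2629.5 L.
Solute balance: dm/dt = 0 − Q_out C = −Q_out m/V(t).
Separate: dm/m = −Q_out dt/V(t) ⇒ ln(m/m₀) = −(Q_out/(Q_in−Q_out)) ln(V/V₀).
m = m₀ (V₀/V)^(Q_out/(Q_in−Q_out)) = 74.7 × (827/2629.5)^(1.4914) = 13.307 g.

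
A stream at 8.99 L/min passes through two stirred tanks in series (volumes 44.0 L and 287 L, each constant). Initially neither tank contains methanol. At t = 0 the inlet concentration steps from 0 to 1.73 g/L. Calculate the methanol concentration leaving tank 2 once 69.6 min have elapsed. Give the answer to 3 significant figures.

1.50 g/L

Species balance on tank i: dCᵢ/dt = (Cᵢ₋₁ − Cᵢ)/τᵢ with τᵢ = Vᵢ/Q.
τ₁ = 44.0/8.99 = 4.8943 min; τ₂ = 287/8.99 = 31.924 min.
Tank 1: C₁ = C_in(1 − e^(−t/τ₁)). Tank 2 (τ₁ ≠ τ₂): C₂ = C_in[1 − (τ₁ e^(−t/τ₁) − τ₂ e^(−t/τ₂))/(τ₁ − τ₂)].
At t = 69.6: e^(−t/τ₁) = 6.6695e-07, e^(−t/τ₂) = 0.11302.
C₂ = 1.73·[1 − (4.8943·6.6695e-07 − 31.924·0.11302)/(-27.030)] = 1.73·0.86651 = 1.4991 g/L.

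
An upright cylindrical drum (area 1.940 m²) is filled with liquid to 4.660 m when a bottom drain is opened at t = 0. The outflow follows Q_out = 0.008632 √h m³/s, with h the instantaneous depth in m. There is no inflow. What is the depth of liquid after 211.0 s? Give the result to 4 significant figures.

2.854 m

A dh/dt = −Q_out = −0.008632 √h.
This is separable: 2 d(√h)/dt = −0.008632/A, so √h = √h₀ − (0.008632/(2A)) t.
√h = √4.660 − 0.008632·211.0/(2·1.940) = 2.15870 − 0.469421 = 1.68928.
h = 1.68928² = 2.85368 m.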